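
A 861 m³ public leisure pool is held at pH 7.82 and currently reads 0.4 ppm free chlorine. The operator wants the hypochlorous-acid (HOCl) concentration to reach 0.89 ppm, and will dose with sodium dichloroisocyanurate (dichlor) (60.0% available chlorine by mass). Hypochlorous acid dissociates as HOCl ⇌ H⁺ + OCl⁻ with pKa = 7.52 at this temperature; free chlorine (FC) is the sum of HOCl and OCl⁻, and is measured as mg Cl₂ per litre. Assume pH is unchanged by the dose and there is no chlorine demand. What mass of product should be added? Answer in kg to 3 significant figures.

3.25 kg

Volume: 861 m³ = 861,000 L.
[OCl⁻]/[HOCl] = 10^(pH − pKa) = 10^(7.82 − 7.52) = 1.995; fraction as HOCl = 1/(1 + 1.995) = 0.3339.
Free chlorine required for 0.89 ppm HOCl: 0.89 / 0.3339 = 2.666 ppm.
FC to add: 2.666 − 0.4 = 2.266 mg/L as Cl₂.
Cl₂ equivalent: 2.266 mg/L × 861,000 L = 1951 g.
Product at 60.0% available Cl: 1951 / 0.6 = 3251 g.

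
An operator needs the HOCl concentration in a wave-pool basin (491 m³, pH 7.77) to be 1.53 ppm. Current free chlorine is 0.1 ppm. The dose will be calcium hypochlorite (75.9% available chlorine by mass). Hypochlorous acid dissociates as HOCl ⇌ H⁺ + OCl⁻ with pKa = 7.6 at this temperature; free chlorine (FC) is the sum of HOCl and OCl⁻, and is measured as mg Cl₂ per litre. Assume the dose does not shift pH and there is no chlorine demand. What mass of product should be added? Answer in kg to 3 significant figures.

2.39 kg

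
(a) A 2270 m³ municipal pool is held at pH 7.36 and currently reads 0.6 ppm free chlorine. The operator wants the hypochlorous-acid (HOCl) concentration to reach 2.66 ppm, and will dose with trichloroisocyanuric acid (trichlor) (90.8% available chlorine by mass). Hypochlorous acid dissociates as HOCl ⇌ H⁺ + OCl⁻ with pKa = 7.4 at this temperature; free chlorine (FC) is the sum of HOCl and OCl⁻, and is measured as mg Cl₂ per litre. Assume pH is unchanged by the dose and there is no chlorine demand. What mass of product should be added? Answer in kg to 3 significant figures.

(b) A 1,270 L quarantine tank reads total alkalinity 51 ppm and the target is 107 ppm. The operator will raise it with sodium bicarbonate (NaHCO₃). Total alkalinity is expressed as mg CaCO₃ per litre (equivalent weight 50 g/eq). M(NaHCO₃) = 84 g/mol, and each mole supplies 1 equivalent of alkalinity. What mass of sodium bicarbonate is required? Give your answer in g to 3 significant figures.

(a) Volume: 2270 m³ = 2,270,000 L.
(a) [OCl⁻]/[HOCl] = 10^(pH − pKa) = 10^(7.36 − 7.4) = 0.912; fraction as HOCl = 1/(1 + 0.912) = 0.523.
(a) Free chlorine required for 2.66 ppm HOCl: 2.66 / 0.523 = 5.086 ppm.
(a) FC to add: 5.086 − 0.6 = 4.486 mg/L as Cl₂.
(a) Cl₂ equivalent: 4.486 mg/L × 2,270,000 L = 10,180 g.
(a) Product at 90.8% available Cl: 10,180 / 0.908 = 11,210 g.

(b) Alkalinity to add: (107 − 51) = 56 mg/L as CaCO₃ × 1,270 L = 71.12 g as CaCO₃.
(b) Equivalents: 71.12 g ÷ 50 g/eq = 1.422 eq.
(b) NaHCO₃ supplies 1 eq per mole → 1.422 mol.
(b) Mass: 1.422 mol × 84 g/mol = 119.5 g.

(a) 11.2 kg; (b) 119 g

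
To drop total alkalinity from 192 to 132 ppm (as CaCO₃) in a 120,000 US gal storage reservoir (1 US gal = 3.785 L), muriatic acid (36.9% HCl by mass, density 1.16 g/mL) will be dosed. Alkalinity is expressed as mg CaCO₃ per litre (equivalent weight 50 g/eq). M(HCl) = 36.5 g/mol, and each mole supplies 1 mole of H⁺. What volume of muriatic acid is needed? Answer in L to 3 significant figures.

Volume: 120,000 US gal × 3.785 L/gal = 454,200 L.
Alkalinity to neutralize: (192 − 132) = 60 mg/L as CaCO₃ × 454,200 L = 27,250 g as CaCO₃.
Equivalents of H⁺ required: 27,250 ÷ 50 g/eq = 545 eq = 545 mol HCl.
Mass of HCl: 545 × 36.5 = 19,890 g.
Mass of 36.9% solution: 19,890 / 0.369 = 53,910 g.
Volume: 53,910 g ÷ 1.16 g/mL = 46,480 mL.

46.5 L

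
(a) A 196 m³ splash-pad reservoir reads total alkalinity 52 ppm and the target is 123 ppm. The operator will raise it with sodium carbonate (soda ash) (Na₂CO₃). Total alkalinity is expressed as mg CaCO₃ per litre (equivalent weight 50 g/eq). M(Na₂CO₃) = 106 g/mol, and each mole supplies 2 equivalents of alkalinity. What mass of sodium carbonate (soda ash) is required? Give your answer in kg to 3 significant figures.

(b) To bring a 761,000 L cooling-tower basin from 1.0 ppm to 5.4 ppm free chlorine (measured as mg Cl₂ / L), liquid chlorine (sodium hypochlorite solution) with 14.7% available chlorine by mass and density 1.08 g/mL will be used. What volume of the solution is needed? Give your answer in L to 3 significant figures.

(a) Volume: 196 m³ = 196,000 L.
(a) Alkalinity to add: (123 − 52) = 71 mg/L as CaCO₃ × 196,000 L = 13,920 g as CaCO₃.
(a) Equivalents: 13,920 g ÷ 50 g/eq = 278.3 eq.
(a) Each mole of Na₂CO₃ supplies 2 eq, so 278.3 / 2 = 139.2 mol.
(a) Mass: 139.2 mol × 106 g/mol = 14,750 g.

(b) Chlorine deficit: 5.4 − 1.0 = 4.4 ppm = 4.4 mg/L as Cl₂.
(b) Cl₂ equivalent needed: 4.4 mg/L × 761,000 L = 3,348,000 mg = 3348 g.
(b) Product at 14.7% available chlorine: 3348 / 0.147 = 22,780 g.
(b) Volume at density 1.08 g/mL: 22,780 g ÷ 1.08 g/mL = 21,090 mL.

(a) 14.8 kg; (b) 21.1 L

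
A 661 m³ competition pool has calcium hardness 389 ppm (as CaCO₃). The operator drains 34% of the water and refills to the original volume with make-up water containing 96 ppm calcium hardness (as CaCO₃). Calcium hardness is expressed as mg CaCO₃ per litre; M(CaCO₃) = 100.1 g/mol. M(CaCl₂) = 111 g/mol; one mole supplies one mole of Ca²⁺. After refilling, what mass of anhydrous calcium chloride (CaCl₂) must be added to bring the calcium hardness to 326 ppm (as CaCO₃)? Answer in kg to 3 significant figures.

26.8 kg

Volume: 661 m³ = 661,000 L.
After draining 34% and refilling: 389 × 0.66 + 96 × 0.34 = 289.38 ppm.
Deficit to target: 326 − 289.38 = 36.62 mg/L.
As CaCO₃: 36.62 mg/L × 661,000 L = 24,210 g; ÷ 100.1 = 241.8 mol Ca²⁺.
Mass: 241.8 × 111 = 26,840 g.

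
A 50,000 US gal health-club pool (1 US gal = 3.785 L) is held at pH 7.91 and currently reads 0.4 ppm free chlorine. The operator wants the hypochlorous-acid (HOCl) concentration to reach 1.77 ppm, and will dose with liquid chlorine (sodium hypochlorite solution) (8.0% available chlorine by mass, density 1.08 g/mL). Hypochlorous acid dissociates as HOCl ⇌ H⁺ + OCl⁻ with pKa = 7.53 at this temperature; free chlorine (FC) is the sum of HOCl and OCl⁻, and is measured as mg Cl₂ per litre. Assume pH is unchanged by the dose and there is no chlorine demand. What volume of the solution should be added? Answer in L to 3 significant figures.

Volume: 50,000 US gal × 3.785 L/gal = 189,250 L.
[OCl⁻]/[HOCl] = 10^(pH − pKa) = 10^(7.91 − 7.53) = 2.399; fraction as HOCl = 1/(1 + 2.399) = 0.2942.
Free chlorine required for 1.77 ppm HOCl: 1.77 / 0.2942 = 6.016 ppm.
FC to add: 6.016 − 0.4 = 5.616 mg/L as Cl₂.
Cl₂ equivalent: 5.616 mg/L × 189,250 L = 1063 g.
Product at 8.0% available Cl: 1063 / 0.08 = 13,290 g.
Volume: 13,290 g ÷ 1.08 g/mL = 12,300 mL.

12.3 L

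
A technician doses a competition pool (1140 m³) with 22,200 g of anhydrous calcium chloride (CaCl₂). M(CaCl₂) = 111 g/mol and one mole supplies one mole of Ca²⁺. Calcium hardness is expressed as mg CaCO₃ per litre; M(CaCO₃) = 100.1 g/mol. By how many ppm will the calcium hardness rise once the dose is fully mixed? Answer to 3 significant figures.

Volume: 1140 m³ = 1,140,000 L.
Moles of Ca²⁺: 22,200 g ÷ 111 g/mol = 200 mol.
As CaCO₃: 200 mol × 100.1 g/mol = 20,020 g.
Rise: 20,020 g / 1,140,000 L × 1000 = 17.56 mg/L.

17.6 ppm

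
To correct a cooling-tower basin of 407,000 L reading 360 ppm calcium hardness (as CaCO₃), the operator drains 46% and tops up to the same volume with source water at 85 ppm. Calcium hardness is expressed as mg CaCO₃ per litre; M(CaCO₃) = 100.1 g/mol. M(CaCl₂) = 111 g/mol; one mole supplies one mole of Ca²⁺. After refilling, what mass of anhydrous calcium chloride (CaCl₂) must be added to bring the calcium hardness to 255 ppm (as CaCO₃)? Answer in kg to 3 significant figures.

9.70 kg

After draining 46% and refilling: 360 × 0.54 + 85 × 0.46 = 233.5 ppm.
Deficit to target: 255 − 233.5 = 21.5 mg/L.
As CaCO₃: 21.5 mg/L × 407,000 L = 8750 g; ÷ 100.1 = 87.42 mol Ca²⁺.
Mass: 87.42 × 111 = 9703 g.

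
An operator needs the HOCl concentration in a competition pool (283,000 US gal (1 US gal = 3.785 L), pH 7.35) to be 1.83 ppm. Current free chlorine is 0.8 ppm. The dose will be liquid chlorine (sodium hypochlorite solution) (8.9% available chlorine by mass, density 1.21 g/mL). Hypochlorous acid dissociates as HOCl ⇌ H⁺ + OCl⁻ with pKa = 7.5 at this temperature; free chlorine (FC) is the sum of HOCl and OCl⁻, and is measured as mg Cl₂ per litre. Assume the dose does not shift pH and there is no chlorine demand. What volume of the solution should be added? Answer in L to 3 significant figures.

Volume: 283,000 US gal × 3.785 L/gal = 1,071,155 L.
[OCl⁻]/[HOCl] = 10^(pH − pKa) = 10^(7.35 − 7.5) = 0.7079; fraction as HOCl = 1/(1 + 0.7079) = 0.5855.
Free chlorine required for 1.83 ppm HOCl: 1.83 / 0.5855 = 3.126 ppm.
FC to add: 3.126 − 0.8 = 2.326 mg/L as Cl₂.
Cl₂ equivalent: 2.326 mg/L × 1,071,155 L = 2491 g.
Product at 8.9% available Cl: 2491 / 0.089 = 27,990 g.
Volume: 27,990 g ÷ 1.21 g/mL = 23,130 mL.

23.1 L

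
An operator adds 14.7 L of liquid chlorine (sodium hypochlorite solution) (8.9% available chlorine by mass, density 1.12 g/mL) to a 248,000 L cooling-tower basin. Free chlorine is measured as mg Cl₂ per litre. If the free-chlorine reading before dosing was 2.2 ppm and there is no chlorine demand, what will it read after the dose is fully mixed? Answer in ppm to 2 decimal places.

8.11 ppm

Mass of solution: 14.7 L × 1000 mL/L × 1.12 g/mL = 16,460 g.
Available chlorine delivered: 16,460 g × 0.089 = 1465 g as Cl₂.
Concentration rise: 1465 g / 248,000 L = 5.908 mg/L = 5.91 ppm.
Final FC: 2.2 + 5.91 = 8.11 ppm.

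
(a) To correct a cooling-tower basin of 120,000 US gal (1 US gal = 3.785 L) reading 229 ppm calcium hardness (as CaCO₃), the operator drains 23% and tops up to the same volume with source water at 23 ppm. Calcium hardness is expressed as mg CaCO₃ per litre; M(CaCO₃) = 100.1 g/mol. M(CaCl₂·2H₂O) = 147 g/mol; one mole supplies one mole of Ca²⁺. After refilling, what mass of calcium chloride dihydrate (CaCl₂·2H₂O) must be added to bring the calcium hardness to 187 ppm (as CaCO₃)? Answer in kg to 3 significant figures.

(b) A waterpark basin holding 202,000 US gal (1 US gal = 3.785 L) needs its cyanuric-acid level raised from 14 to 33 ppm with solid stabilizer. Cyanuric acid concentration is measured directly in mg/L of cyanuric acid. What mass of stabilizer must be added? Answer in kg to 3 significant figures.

(a) Volume: 120,000 US gal × 3.785 L/gal = 454,200 L.
(a) After draining 23% and refilling: 229 × 0.77 + 23 × 0.23 = 181.62 ppm.
(a) Deficit to target: 187 − 181.62 = 5.38 mg/L.
(a) As CaCO₃: 5.38 mg/L × 454,200 L = 2444 g; ÷ 100.1 = 24.41 mol Ca²⁺.
(a) Mass: 24.41 × 147 = 3588 g.

(b) Volume: 202,000 US gal × 3.785 L/gal = 764,570 L.
(b) CYA to add: (33 − 14) = 19 mg/L × 764,570 L = 14,530 g cyanuric acid.

(a) 3.59 kg; (b) 14.5 kg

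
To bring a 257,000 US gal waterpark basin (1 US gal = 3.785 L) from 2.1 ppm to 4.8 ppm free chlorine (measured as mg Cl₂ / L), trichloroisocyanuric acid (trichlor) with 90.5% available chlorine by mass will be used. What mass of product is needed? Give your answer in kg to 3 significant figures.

Volume: 257,000 US gal × 3.785 L/gal = 972,745 L.
Chlorine deficit: 4.8 − 2.1 = 2.7 ppm = 2.7 mg/L as Cl₂.
Cl₂ equivalent needed: 2.7 mg/L × 972,745 L = 2,626,000 mg = 2626 g.
Product at 90.5% available chlorine: 2626 / 0.905 = 2902 g.

2.90 kg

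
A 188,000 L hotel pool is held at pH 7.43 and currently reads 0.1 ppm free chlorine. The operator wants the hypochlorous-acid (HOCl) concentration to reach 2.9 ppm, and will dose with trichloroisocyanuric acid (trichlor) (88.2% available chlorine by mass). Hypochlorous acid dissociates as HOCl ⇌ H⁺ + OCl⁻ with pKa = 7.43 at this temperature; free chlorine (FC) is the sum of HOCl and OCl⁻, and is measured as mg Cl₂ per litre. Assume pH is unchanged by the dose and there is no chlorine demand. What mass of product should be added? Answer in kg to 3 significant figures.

1.21 kg

[OCl⁻]/[HOCl] = 10^(pH − pKa) = 10^(7.43 − 7.43) = 1; fraction as HOCl = 1/(1 + 1) = 0.5.
Free chlorine required for 2.9 ppm HOCl: 2.9 / 0.5 = 5.8 ppm.
FC to add: 5.8 − 0.1 = 5.7 mg/L as Cl₂.
Cl₂ equivalent: 5.7 mg/L × 188,000 L = 1072 g.
Product at 88.2% available Cl: 1072 / 0.882 = 1215 g.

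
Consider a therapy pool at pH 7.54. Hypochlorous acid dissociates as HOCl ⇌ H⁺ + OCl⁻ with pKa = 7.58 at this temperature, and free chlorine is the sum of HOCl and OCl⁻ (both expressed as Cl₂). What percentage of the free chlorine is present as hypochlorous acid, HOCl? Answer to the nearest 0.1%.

52.3%

[OCl⁻]/[HOCl] = 10^(pH − pKa) = 10^(7.54 − 7.58) = 10^-0.04 = 0.912.
Fraction as HOCl = 1 / (1 + 0.912) = 0.523.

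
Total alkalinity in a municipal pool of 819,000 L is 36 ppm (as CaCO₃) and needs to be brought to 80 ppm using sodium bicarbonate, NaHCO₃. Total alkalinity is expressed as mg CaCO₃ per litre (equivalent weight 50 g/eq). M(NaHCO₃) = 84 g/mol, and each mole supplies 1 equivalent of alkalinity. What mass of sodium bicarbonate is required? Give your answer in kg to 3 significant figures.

60.5 kg

Alkalinity to add: (80 − 36) = 44 mg/L as CaCO₃ × 819,000 L = 36,040 g as CaCO₃.
Equivalents: 36,040 g ÷ 50 g/eq = 720.7 eq.
NaHCO₃ supplies 1 eq per mole → 720.7 mol.
Mass: 720.7 mol × 84 g/mol = 60,540 g.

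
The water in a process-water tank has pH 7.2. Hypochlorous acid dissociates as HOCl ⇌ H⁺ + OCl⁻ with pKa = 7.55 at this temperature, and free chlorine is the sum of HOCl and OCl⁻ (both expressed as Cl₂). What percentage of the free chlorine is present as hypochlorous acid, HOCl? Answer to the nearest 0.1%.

[OCl⁻]/[HOCl] = 10^(pH − pKa) = 10^(7.2 − 7.55) = 10^-0.35 = 0.4467.
Fraction as HOCl = 1 / (1 + 0.4467) = 0.6912.

69.1%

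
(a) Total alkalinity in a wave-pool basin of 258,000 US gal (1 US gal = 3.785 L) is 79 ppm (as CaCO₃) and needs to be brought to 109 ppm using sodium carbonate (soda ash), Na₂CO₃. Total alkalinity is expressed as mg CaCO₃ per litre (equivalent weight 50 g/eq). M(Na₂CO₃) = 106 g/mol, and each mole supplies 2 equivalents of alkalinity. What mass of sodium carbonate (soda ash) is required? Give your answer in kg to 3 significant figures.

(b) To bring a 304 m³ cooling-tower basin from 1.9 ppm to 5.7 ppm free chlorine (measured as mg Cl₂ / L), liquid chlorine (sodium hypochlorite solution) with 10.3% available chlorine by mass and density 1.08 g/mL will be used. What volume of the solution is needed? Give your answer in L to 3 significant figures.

(a) Volume: 258,000 US gal × 3.785 L/gal = 976,530 L.
(a) Alkalinity to add: (109 − 79) = 30 mg/L as CaCO₃ × 976,530 L = 29,300 g as CaCO₃.
(a) Equivalents: 29,300 g ÷ 50 g/eq = 585.9 eq.
(a) Each mole of Na₂CO₃ supplies 2 eq, so 585.9 / 2 = 293 mol.
(a) Mass: 293 mol × 106 g/mol = 31,050 g.

(b) Volume: 304 m³ = 304,000 L.
(b) Chlorine deficit: 5.7 − 1.9 = 3.8 ppm = 3.8 mg/L as Cl₂.
(b) Cl₂ equivalent needed: 3.8 mg/L × 304,000 L = 1,155,000 mg = 1155 g.
(b) Product at 10.3% available chlorine: 1155 / 0.103 = 11,220 g.
(b) Volume at density 1.08 g/mL: 11,220 g ÷ 1.08 g/mL = 10,380 mL.

(a) 31.1 kg; (b) 10.4 L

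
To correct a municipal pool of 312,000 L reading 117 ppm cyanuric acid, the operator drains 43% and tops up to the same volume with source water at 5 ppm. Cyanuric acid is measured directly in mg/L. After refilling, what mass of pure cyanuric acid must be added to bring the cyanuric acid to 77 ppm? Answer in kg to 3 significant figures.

2.55 kg

After draining 43% and refilling: 117 × 0.57 + 5 × 0.43 = 68.84 ppm.
Deficit to target: 77 − 68.84 = 8.16 mg/L.
Mass: 8.16 mg/L × 312,000 L = 2546 g cyanuric acid.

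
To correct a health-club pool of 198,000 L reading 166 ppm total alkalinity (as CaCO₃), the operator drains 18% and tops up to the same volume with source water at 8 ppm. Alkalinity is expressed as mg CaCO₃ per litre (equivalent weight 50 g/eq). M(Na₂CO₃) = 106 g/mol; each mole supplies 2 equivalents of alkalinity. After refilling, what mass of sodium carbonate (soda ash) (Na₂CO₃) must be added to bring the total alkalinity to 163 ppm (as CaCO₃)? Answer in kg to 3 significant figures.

5.34 kg

After draining 18% and refilling: 166 × 0.82 + 8 × 0.18 = 137.56 ppm.
Deficit to target: 163 − 137.56 = 25.44 mg/L.
As CaCO₃: 25.44 mg/L × 198,000 L = 5037 g; ÷ 50 g/eq ÷ 2 = 50.37 mol Na₂CO₃.
Mass: 50.37 × 106 = 5339 g.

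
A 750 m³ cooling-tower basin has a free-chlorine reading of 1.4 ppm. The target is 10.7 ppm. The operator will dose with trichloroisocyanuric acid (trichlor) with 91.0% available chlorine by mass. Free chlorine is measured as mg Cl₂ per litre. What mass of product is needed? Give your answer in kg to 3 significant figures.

Volume: 750 m³ = 750,000 L.
Chlorine deficit: 10.7 − 1.4 = 9.3 ppm = 9.3 mg/L as Cl₂.
Cl₂ equivalent needed: 9.3 mg/L × 750,000 L = 6,975,000 mg = 6975 g.
Product at 91.0% available chlorine: 6975 / 0.91 = 7665 g.

7.66 kg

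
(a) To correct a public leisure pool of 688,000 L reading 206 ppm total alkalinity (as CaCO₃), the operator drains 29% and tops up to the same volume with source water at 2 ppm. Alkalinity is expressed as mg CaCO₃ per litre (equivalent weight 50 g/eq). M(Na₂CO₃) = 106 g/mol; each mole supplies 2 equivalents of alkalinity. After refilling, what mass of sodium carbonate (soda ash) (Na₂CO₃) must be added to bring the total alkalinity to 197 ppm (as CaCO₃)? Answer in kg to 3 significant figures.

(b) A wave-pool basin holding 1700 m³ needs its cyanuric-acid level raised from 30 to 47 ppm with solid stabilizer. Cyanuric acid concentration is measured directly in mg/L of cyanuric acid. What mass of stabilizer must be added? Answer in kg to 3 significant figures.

(a) 36.6 kg; (b) 28.9 kg

(a) After draining 29% and refilling: 206 × 0.71 + 2 × 0.29 = 146.84 ppm.
(a) Deficit to target: 197 − 146.84 = 50.16 mg/L.
(a) As CaCO₃: 50.16 mg/L × 688,000 L = 34,510 g; ÷ 50 g/eq ÷ 2 = 345.1 mol Na₂CO₃.
(a) Mass: 345.1 × 106 = 36,580 g.

(b) Volume: 1700 m³ = 1,700,000 L.
(b) CYA to add: (47 − 30) = 17 mg/L × 1,700,000 L = 28,900 g cyanuric acid.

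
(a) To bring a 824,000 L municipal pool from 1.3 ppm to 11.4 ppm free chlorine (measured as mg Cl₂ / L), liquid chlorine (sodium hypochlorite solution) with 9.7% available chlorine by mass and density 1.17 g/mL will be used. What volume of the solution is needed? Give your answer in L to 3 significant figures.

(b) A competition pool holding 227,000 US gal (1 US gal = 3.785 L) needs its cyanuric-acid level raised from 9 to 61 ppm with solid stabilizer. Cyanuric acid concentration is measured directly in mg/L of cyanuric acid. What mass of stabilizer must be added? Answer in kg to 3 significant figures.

(a) 73.3 L; (b) 44.7 kg

(a) Chlorine deficit: 11.4 − 1.3 = 10.1 ppm = 10.1 mg/L as Cl₂.
(a) Cl₂ equivalent needed: 10.1 mg/L × 824,000 L = 8,322,000 mg = 8322 g.
(a) Product at 9.7% available chlorine: 8322 / 0.097 = 85,800 g.
(a) Volume at density 1.17 g/mL: 85,800 g ÷ 1.17 g/mL = 73,330 mL.

(b) Volume: 227,000 US gal × 3.785 L/gal = 859,195 L.
(b) CYA to add: (61 − 9) = 52 mg/L × 859,195 L = 44,680 g cyanuric acid.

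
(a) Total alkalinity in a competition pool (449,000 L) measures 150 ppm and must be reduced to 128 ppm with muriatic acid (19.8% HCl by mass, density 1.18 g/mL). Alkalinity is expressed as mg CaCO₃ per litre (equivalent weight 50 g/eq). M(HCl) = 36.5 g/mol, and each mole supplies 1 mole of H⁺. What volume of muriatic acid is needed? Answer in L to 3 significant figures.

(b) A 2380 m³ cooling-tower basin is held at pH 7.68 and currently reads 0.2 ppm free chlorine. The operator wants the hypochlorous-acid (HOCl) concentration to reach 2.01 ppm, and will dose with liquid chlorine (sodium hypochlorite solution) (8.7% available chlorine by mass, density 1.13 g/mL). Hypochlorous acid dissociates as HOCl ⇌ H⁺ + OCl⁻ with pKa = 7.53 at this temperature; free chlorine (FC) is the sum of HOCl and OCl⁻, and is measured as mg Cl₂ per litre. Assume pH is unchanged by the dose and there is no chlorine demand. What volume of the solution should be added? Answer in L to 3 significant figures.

(a) Alkalinity to neutralize: (150 − 128) = 22 mg/L as CaCO₃ × 449,000 L = 9878 g as CaCO₃.
(a) Equivalents of H⁺ required: 9878 ÷ 50 g/eq = 197.6 eq = 197.6 mol HCl.
(a) Mass of HCl: 197.6 × 36.5 = 7211 g.
(a) Mass of 19.8% solution: 7211 / 0.198 = 36,420 g.
(a) Volume: 36,420 g ÷ 1.18 g/mL = 30,860 mL.

(b) Volume: 2380 m³ = 2,380,000 L.
(b) [OCl⁻]/[HOCl] = 10^(pH − pKa) = 10^(7.68 − 7.53) = 1.413; fraction as HOCl = 1/(1 + 1.413) = 0.4145.
(b) Free chlorine required for 2.01 ppm HOCl: 2.01 / 0.4145 = 4.849 ppm.
(b) FC to add: 4.849 − 0.2 = 4.649 mg/L as Cl₂.
(b) Cl₂ equivalent: 4.649 mg/L × 2,380,000 L = 11,070 g.
(b) Product at 8.7% available Cl: 11,070 / 0.087 = 127,200 g.
(b) Volume: 127,200 g ÷ 1.13 g/mL = 112,600 mL.

(a) 30.9 L; (b) 113 L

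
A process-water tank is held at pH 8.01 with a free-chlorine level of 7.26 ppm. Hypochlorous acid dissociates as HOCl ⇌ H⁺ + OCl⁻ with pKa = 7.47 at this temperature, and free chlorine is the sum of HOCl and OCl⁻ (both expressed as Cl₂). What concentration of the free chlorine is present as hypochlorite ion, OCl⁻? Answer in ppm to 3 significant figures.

[OCl⁻]/[HOCl] = 10^(pH − pKa) = 10^(8.01 − 7.47) = 10^0.54 = 3.467.
Fraction as HOCl = 1 / (1 + 3.467) = 0.2238.
OCl⁻ = (1 − 0.2238) × 7.26 ppm = 5.635 ppm.

5.63 ppm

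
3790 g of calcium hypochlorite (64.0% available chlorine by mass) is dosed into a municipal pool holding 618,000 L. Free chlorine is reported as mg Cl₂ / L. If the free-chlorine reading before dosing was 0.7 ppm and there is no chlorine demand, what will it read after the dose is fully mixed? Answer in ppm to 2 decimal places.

Available chlorine delivered: 3790 g × 0.64 = 2426 g as Cl₂.
Concentration rise: 2426 g / 618,000 L = 3.925 mg/L = 3.92 ppm.
Final FC: 0.7 + 3.92 = 4.62 ppm.

4.62 ppm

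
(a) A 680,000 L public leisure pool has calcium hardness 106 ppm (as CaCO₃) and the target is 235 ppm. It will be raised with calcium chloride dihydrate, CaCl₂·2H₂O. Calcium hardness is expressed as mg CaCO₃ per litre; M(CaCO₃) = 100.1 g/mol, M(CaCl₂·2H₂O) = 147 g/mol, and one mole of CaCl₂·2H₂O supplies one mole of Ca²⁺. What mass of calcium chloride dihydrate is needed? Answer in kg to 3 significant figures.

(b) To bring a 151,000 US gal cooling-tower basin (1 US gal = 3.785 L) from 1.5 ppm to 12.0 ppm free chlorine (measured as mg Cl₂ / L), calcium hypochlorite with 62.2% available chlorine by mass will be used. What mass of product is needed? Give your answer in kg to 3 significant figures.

(a) 129 kg; (b) 9.65 kg

(a) Hardness to add: (235 − 106) = 129 mg/L as CaCO₃ × 680,000 L = 87,720 g as CaCO₃.
(a) Moles of Ca²⁺ (1 mol Ca²⁺ ≡ 1 mol CaCO₃): 87,720 / 100.1 g/mol = 876.3 mol.
(a) Mass of CaCl₂·2H₂O: 876.3 × 147 = 128,800 g.

(b) Volume: 151,000 US gal × 3.785 L/gal = 571,535 L.
(b) Chlorine deficit: 12.0 − 1.5 = 10.5 ppm = 10.5 mg/L as Cl₂.
(b) Cl₂ equivalent needed: 10.5 mg/L × 571,535 L = 6,001,000 mg = 6001 g.
(b) Product at 62.2% available chlorine: 6001 / 0.622 = 9648 g.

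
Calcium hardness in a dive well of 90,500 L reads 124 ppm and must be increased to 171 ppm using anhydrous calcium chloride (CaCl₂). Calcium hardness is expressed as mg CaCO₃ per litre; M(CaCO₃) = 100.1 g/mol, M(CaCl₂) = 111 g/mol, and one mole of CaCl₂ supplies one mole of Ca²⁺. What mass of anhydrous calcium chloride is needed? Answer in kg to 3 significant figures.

Hardness to add: (171 − 124) = 47 mg/L as CaCO₃ × 90,500 L = 4254 g as CaCO₃.
Moles of Ca²⁺ (1 mol Ca²⁺ ≡ 1 mol CaCO₃): 4254 / 100.1 g/mol = 42.49 mol.
Mass of CaCl₂: 42.49 × 111 = 4717 g.

4.72 kg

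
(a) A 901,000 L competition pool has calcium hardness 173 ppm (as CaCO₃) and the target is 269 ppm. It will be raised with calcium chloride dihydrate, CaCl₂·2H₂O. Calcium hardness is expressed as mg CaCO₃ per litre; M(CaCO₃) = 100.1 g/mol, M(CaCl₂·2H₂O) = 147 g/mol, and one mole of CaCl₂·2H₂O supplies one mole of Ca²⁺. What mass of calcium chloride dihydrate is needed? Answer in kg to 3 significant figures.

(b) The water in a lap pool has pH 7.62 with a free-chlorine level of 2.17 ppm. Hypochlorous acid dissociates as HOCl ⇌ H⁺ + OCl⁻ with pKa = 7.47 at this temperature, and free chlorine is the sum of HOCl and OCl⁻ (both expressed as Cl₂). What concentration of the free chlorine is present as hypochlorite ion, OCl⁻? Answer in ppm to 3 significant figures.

(a) Hardness to add: (269 − 173) = 96 mg/L as CaCO₃ × 901,000 L = 86,500 g as CaCO₃.
(a) Moles of Ca²⁺ (1 mol Ca²⁺ ≡ 1 mol CaCO₃): 86,500 / 100.1 g/mol = 864.1 mol.
(a) Mass of CaCl₂·2H₂O: 864.1 × 147 = 127,000 g.

(b) [OCl⁻]/[HOCl] = 10^(pH − pKa) = 10^(7.62 − 7.47) = 10^0.15 = 1.413.
(b) Fraction as HOCl = 1 / (1 + 1.413) = 0.4145.
(b) OCl⁻ = (1 − 0.4145) × 2.17 ppm = 1.271 ppm.

(a) 127 kg; (b) 1.27 ppm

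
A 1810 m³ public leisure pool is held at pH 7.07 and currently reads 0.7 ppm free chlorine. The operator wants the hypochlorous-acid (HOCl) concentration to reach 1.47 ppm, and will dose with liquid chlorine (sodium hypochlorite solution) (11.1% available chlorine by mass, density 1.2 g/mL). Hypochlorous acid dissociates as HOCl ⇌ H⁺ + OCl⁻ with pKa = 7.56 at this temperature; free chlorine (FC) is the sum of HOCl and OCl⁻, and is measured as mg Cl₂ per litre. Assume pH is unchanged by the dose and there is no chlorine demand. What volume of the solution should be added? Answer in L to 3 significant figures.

16.9 L

Volume: 1810 m³ = 1,810,000 L.
[OCl⁻]/[HOCl] = 10^(pH − pKa) = 10^(7.07 − 7.56) = 0.3236; fraction as HOCl = 1/(1 + 0.3236) = 0.7555.
Free chlorine required for 1.47 ppm HOCl: 1.47 / 0.7555 = 1.946 ppm.
FC to add: 1.946 − 0.7 = 1.246 mg/L as Cl₂.
Cl₂ equivalent: 1.246 mg/L × 1,810,000 L = 2255 g.
Product at 11.1% available Cl: 2255 / 0.111 = 20,310 g.
Volume: 20,310 g ÷ 1.2 g/mL = 16,930 mL.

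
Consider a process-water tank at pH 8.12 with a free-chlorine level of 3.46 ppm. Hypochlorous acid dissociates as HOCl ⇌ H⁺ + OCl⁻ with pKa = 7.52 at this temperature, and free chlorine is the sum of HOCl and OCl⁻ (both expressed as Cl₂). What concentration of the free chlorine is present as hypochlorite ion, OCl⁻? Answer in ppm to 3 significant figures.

[OCl⁻]/[HOCl] = 10^(pH − pKa) = 10^(8.12 − 7.52) = 10^0.60 = 3.981.
Fraction as HOCl = 1 / (1 + 3.981) = 0.2008.
OCl⁻ = (1 − 0.2008) × 3.46 ppm = 2.765 ppm.

2.77 ppm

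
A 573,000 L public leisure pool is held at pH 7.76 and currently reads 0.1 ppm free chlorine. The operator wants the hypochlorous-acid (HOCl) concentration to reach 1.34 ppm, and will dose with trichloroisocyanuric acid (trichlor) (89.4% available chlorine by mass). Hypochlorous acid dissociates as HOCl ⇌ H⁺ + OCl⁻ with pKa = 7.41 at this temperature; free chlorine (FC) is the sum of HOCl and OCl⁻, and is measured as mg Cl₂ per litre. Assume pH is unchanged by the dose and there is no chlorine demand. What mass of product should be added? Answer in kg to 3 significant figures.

2.72 kg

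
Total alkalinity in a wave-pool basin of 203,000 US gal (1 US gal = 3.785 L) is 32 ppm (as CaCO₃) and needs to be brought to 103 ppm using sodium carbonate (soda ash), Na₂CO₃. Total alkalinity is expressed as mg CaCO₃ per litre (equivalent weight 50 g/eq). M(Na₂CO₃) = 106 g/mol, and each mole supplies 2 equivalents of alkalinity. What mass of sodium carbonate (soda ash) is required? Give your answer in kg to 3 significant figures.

Volume: 203,000 US gal × 3.785 L/gal = 768,355 L.
Alkalinity to add: (103 − 32) = 71 mg/L as CaCO₃ × 768,355 L = 54,550 g as CaCO₃.
Equivalents: 54,550 g ÷ 50 g/eq = 1091 eq.
Each mole of Na₂CO₃ supplies 2 eq, so 1091 / 2 = 545.5 mol.
Mass: 545.5 mol × 106 g/mol = 57,830 g.

57.8 kg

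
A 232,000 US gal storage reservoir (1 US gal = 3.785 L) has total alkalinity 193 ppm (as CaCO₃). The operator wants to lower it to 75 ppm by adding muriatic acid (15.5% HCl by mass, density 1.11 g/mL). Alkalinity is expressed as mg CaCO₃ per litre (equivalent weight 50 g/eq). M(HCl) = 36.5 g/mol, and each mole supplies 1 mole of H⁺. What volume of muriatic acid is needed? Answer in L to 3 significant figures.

440 L

Volume: 232,000 US gal × 3.785 L/gal = 878,120 L.
Alkalinity to neutralize: (193 − 75) = 118 mg/L as CaCO₃ × 878,120 L = 103,600 g as CaCO₃.
Equivalents of H⁺ required: 103,600 ÷ 50 g/eq = 2072 eq = 2072 mol HCl.
Mass of HCl: 2072 × 36.5 = 75,640 g.
Mass of 15.5% solution: 75,640 / 0.155 = 488,000 g.
Volume: 488,000 g ÷ 1.11 g/mL = 439,600 mL.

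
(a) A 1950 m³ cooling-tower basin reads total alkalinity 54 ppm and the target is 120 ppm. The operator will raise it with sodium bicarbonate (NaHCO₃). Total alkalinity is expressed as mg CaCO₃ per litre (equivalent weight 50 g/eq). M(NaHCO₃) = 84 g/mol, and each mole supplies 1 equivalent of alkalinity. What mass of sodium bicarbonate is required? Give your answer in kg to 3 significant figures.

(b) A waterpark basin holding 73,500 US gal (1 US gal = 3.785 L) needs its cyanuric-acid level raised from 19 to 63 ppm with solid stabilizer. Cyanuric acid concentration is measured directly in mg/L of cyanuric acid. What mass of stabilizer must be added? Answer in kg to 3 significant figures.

(a) Volume: 1950 m³ = 1,950,000 L.
(a) Alkalinity to add: (120 − 54) = 66 mg/L as CaCO₃ × 1,950,000 L = 128,700 g as CaCO₃.
(a) Equivalents: 128,700 g ÷ 50 g/eq = 2574 eq.
(a) NaHCO₃ supplies 1 eq per mole → 2574 mol.
(a) Mass: 2574 mol × 84 g/mol = 216,200 g.

(b) Volume: 73,500 US gal × 3.785 L/gal = 278,198 L.
(b) CYA to add: (63 − 19) = 44 mg/L × 278,198 L = 12,240 g cyanuric acid.

(a) 216 kg; (b) 12.2 kg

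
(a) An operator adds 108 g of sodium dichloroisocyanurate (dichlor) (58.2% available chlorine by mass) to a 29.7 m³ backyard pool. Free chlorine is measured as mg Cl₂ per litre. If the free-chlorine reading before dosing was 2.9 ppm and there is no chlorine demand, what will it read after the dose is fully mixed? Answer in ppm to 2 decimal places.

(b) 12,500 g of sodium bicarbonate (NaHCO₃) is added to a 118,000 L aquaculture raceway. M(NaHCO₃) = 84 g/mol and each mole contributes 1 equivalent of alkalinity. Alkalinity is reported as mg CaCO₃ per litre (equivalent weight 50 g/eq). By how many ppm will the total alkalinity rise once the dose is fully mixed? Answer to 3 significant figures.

(a) Volume: 29.7 m³ = 29,700 L.
(a) Available chlorine delivered: 108 g × 0.582 = 62.86 g as Cl₂.
(a) Concentration rise: 62.86 g / 29,700 L = 2.116 mg/L = 2.12 ppm.
(a) Final FC: 2.9 + 2.12 = 5.02 ppm.

(b) Moles of NaHCO₃: 12,500 g ÷ 84 g/mol = 148.8 mol → 148.8 eq of alkalinity.
(b) As CaCO₃: 148.8 eq × 50 g/eq = 7440 g.
(b) Rise: 7440 g / 118,000 L × 1000 = 63.05 mg/L.

(a) 5.02 ppm; (b) 63.1 ppm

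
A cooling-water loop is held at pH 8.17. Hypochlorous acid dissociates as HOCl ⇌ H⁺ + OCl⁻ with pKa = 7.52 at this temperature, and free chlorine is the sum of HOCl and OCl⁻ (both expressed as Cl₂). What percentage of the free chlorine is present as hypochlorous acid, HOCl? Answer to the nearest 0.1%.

[OCl⁻]/[HOCl] = 10^(pH − pKa) = 10^(8.17 − 7.52) = 10^0.65 = 4.467.
Fraction as HOCl = 1 / (1 + 4.467) = 0.1829.

18.3%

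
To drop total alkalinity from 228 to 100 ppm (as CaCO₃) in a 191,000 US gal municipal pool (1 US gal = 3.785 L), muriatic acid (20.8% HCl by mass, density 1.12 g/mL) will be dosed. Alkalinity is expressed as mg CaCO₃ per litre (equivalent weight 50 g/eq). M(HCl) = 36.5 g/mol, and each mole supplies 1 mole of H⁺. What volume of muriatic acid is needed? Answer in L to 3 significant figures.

Volume: 191,000 US gal × 3.785 L/gal = 722,935 L.
Alkalinity to neutralize: (228 − 100) = 128 mg/L as CaCO₃ × 722,935 L = 92,540 g as CaCO₃.
Equivalents of H⁺ required: 92,540 ÷ 50 g/eq = 1851 eq = 1851 mol HCl.
Mass of HCl: 1851 × 36.5 = 67,550 g.
Mass of 20.8% solution: 67,550 / 0.208 = 324,800 g.
Volume: 324,800 g ÷ 1.12 g/mL = 290,000 mL.

290 L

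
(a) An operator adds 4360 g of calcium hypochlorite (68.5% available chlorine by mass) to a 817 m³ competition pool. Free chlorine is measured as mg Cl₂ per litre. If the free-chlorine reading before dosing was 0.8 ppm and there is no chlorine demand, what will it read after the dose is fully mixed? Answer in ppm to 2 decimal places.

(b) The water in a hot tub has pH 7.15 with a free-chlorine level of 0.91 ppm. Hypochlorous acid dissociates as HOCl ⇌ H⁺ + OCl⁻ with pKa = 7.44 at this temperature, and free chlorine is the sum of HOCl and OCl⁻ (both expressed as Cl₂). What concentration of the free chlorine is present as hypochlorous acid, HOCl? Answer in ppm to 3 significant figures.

(a) Volume: 817 m³ = 817,000 L.
(a) Available chlorine delivered: 4360 g × 0.685 = 2987 g as Cl₂.
(a) Concentration rise: 2987 g / 817,000 L = 3.656 mg/L = 3.66 ppm.
(a) Final FC: 0.8 + 3.66 = 4.46 ppm.

(b) [OCl⁻]/[HOCl] = 10^(pH − pKa) = 10^(7.15 − 7.44) = 10^-0.29 = 0.5129.
(b) Fraction as HOCl = 1 / (1 + 0.5129) = 0.661.
(b) HOCl = 0.661 × 0.91 ppm = 0.6015 ppm.

(a) 4.46 ppm; (b) 0.602 ppm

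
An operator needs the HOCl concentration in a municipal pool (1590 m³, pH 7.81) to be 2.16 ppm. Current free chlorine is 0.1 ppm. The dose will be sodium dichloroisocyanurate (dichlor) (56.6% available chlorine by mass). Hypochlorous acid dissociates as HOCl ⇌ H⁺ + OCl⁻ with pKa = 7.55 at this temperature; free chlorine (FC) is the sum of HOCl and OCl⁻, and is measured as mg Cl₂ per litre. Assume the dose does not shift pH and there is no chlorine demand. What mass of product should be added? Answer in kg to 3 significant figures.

Volume: 1590 m³ = 1,590,000 L.
[OCl⁻]/[HOCl] = 10^(pH − pKa) = 10^(7.81 − 7.55) = 1.82; fraction as HOCl = 1/(1 + 1.82) = 0.3546.
Free chlorine required for 2.16 ppm HOCl: 2.16 / 0.3546 = 6.091 ppm.
FC to add: 6.091 − 0.1 = 5.991 mg/L as Cl₂.
Cl₂ equivalent: 5.991 mg/L × 1,590,000 L = 9525 g.
Product at 56.6% available Cl: 9525 / 0.566 = 16,830 g.

16.8 kg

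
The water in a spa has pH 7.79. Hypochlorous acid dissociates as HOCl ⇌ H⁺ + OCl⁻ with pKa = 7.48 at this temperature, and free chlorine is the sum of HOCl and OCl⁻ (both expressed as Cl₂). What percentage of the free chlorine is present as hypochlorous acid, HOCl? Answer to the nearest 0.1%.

32.9%

[OCl⁻]/[HOCl] = 10^(pH − pKa) = 10^(7.79 − 7.48) = 10^0.31 = 2.042.
Fraction as HOCl = 1 / (1 + 2.042) = 0.3288.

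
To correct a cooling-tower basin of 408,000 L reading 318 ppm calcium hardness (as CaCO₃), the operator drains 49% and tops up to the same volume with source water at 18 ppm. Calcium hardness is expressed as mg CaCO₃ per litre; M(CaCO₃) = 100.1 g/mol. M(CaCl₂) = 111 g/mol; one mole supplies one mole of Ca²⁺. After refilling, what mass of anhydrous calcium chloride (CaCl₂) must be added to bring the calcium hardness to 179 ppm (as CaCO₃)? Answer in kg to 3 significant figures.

After draining 49% and refilling: 318 × 0.51 + 18 × 0.49 = 171 ppm.
Deficit to target: 179 − 171 = 8 mg/L.
As CaCO₃: 8 mg/L × 408,000 L = 3264 g; ÷ 100.1 = 32.61 mol Ca²⁺.
Mass: 32.61 × 111 = 3619 g.

3.62 kg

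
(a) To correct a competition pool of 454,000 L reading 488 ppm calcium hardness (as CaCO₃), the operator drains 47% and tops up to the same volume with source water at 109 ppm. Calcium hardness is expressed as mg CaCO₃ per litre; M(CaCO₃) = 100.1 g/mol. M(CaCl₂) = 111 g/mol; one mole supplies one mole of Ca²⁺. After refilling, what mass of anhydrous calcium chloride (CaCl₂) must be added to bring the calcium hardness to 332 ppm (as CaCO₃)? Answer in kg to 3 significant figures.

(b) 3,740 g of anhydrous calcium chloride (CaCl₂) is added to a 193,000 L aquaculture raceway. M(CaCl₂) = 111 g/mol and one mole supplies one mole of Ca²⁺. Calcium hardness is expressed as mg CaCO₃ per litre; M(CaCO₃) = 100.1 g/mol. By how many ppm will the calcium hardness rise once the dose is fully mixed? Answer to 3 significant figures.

(a) 11.1 kg; (b) 17.5 ppm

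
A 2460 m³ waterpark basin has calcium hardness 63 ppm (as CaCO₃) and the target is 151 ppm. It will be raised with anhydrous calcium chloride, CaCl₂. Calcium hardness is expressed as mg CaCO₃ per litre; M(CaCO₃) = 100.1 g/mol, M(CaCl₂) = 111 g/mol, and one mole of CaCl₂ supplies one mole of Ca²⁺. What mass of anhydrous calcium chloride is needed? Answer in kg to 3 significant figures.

240 kg

Volume: 2460 m³ = 2,460,000 L.
Hardness to add: (151 − 63) = 88 mg/L as CaCO₃ × 2,460,000 L = 216,500 g as CaCO₃.
Moles of Ca²⁺ (1 mol Ca²⁺ ≡ 1 mol CaCO₃): 216,500 / 100.1 g/mol = 2163 mol.
Mass of CaCl₂: 2163 × 111 = 240,100 g.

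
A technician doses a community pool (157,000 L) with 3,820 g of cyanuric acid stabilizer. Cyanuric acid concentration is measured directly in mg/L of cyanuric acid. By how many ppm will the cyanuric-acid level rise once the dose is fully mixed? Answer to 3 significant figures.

24.3 ppm

Rise: 3,820 g / 157,000 L × 1000 = 24.33 mg/L.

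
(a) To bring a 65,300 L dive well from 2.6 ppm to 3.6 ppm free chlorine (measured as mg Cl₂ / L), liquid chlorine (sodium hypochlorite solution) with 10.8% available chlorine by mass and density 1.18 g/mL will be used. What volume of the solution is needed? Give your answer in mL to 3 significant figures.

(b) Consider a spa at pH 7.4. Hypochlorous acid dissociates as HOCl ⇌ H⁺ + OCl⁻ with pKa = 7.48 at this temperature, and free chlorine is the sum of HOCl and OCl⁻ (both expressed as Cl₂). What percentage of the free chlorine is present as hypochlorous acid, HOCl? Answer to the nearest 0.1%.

(a) 512 mL; (b) 54.6%

(a) Chlorine deficit: 3.6 − 2.6 = 1 ppm = 1 mg/L as Cl₂.
(a) Cl₂ equivalent needed: 1 mg/L × 65,300 L = 65,300 mg = 65.3 g.
(a) Product at 10.8% available chlorine: 65.3 / 0.108 = 604.6 g.
(a) Volume at density 1.18 g/mL: 604.6 g ÷ 1.18 g/mL = 512.4 mL.

(b) [OCl⁻]/[HOCl] = 10^(pH − pKa) = 10^(7.4 − 7.48) = 10^-0.08 = 0.8318.
(b) Fraction as HOCl = 1 / (1 + 0.8318) = 0.5459.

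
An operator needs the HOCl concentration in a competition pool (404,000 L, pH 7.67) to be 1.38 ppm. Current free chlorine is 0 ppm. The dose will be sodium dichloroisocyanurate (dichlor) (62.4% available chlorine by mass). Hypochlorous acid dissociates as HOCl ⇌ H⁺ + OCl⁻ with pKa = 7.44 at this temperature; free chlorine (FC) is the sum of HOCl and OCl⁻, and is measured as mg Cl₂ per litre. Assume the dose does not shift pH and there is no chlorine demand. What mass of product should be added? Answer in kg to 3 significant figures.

2.41 kg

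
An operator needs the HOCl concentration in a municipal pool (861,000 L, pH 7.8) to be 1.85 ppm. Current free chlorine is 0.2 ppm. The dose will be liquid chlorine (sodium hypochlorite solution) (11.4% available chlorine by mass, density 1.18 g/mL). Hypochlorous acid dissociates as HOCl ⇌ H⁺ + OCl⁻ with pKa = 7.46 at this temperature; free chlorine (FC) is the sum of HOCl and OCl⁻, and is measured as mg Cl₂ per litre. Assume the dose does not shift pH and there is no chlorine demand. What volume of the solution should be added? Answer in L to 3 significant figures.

36.5 L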